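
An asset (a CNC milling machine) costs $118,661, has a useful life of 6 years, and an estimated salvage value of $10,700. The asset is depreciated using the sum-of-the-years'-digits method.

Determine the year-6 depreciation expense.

$5,141

Depreciable base = $118,661 − $10,700 = $107,961.
Sum of the years' digits = 6+5+4+3+2+1 = 21.
Year 1: $107,961 × 6/21 = $30,846. Book value $87,815.
Year 2: $107,961 × 5/21 = $25,705. Book value $62,110.
Year 3: $107,961 × 4/21 = $20,564. Book value $41,546.
Year 4: $107,961 × 3/21 = $15,423. Book value $26,123.
Year 5: $107,961 × 2/21 = $10,282. Book value $15,841.
Year 6: $107,961 × 1/21 = $5,141. Book value $10,700.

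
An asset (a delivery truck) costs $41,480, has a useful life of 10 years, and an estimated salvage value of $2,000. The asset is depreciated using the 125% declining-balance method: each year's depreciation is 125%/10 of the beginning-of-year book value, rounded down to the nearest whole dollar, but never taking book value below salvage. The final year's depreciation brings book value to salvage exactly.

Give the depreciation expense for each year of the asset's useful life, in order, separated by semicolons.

Depreciable base = $41,480 − $2,000 = $39,480.
Year 1: ⌊$41,480 × 125%/10⌋ = $5,185. Book value $36,295.
Year 2: ⌊$36,295 × 125%/10⌋ = $4,536. Book value $31,759.
Year 3: ⌊$31,759 × 125%/10⌋ = $3,969. Book value $27,790.
Year 4: ⌊$27,790 × 125%/10⌋ = $3,473. Book value $24,317.
Year 5: ⌊$24,317 × 125%/10⌋ = $3,039. Book value $21,278.
Year 6: ⌊$21,278 × 125%/10⌋ = $2,659. Book value $18,619.
Year 7: ⌊$18,619 × 125%/10⌋ = $2,327. Book value $16,292.
Year 8: ⌊$16,292 × 125%/10⌋ = $2,036. Book value $14,256.
Year 9: ⌊$14,256 × 125%/10⌋ = $1,782. Book value $12,474.
Year 10 (final): $12,474 − $2,000 = $10,474. Book value $2,000.

$5,185; $4,536; $3,969; $3,473; $3,039; $2,659; $2,327; $2,036; $1,782; $10,474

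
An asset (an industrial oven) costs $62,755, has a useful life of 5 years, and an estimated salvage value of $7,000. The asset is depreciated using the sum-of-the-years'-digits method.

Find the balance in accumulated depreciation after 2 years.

$33,453

Depreciable base = $62,755 − $7,000 = $55,755.
Sum of the years' digits = 5+4+3+2+1 = 15.
Year 1: $55,755 × 5/15 = $18,585. Book value $44,170.
Year 2: $55,755 × 4/15 = $14,868. Book value $29,302.
Accumulated through year 2 = $62,755 − $29,302 = $33,453.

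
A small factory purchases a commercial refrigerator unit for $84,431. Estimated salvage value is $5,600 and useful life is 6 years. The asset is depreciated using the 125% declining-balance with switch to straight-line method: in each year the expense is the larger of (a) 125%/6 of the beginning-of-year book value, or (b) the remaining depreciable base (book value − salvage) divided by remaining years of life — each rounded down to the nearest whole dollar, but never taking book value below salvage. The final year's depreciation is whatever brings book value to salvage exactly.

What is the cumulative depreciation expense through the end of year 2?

$31,514

Depreciable base = $84,431 − $5,600 = $78,831.
Year 1: DB = ⌊$84,431 × 125%/6⌋ = $17,589; SL = ⌊$78,831/6⌋ = $13,138 → take DB $17,589. Book value $66,842.
Year 2: DB = ⌊$66,842 × 125%/6⌋ = $13,925; SL = ⌊$61,242/5⌋ = $12,248 → take DB $13,925. Book value $52,917.
Accumulated through year 2 = $84,431 − $52,917 = $31,514.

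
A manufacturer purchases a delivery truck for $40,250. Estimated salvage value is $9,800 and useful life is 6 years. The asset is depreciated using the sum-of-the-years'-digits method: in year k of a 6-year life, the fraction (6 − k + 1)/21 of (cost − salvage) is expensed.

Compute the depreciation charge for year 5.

$2,900

Depreciable base = $40,250 − $9,800 = $30,450.
Sum of the years' digits = 6+5+4+3+2+1 = 21.
Year 1: $30,450 × 6/21 = $8,700. Book value $31,550.
Year 2: $30,450 × 5/21 = $7,250. Book value $24,300.
Year 3: $30,450 × 4/21 = $5,800. Book value $18,500.
Year 4: $30,450 × 3/21 = $4,350. Book value $14,150.
Year 5: $30,450 × 2/21 = $2,900. Book value $11,250.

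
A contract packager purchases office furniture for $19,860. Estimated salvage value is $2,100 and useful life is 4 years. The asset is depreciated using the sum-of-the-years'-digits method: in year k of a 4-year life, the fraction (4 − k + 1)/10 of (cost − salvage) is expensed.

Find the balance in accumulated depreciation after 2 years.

$12,432

Depreciable base = $19,860 − $2,100 = $17,760.
Sum of the years' digits = 4+3+2+1 = 10.
Year 1: $17,760 × 4/10 = $7,104. Book value $12,756.
Year 2: $17,760 × 3/10 = $5,328. Book value $7,428.
Accumulated through year 2 = $19,860 − $7,428 = $12,432.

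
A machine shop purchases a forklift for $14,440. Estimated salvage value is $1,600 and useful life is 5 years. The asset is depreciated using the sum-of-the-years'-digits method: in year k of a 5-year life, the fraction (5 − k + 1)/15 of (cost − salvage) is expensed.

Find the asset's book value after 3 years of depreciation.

Depreciable base = $14,440 − $1,600 = $12,840.
Sum of the years' digits = 5+4+3+2+1 = 15.
Year 1: $12,840 × 5/15 = $4,280. Book value $10,160.
Year 2: $12,840 × 4/15 = $3,424. Book value $6,736.
Year 3: $12,840 × 3/15 = $2,568. Book value $4,168.

$4,168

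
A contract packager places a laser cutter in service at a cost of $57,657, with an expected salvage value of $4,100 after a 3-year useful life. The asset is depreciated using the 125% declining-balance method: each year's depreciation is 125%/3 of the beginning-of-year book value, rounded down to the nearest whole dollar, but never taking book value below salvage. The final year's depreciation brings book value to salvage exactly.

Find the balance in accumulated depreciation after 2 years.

Depreciable base = $57,657 − $4,100 = $53,557.
Year 1: ⌊$57,657 × 125%/3⌋ = $24,023. Book value $33,634.
Year 2: ⌊$33,634 × 125%/3⌋ = $14,014. Book value $19,620.
Accumulated through year 2 = $57,657 − $19,620 = $38,037.

$38,037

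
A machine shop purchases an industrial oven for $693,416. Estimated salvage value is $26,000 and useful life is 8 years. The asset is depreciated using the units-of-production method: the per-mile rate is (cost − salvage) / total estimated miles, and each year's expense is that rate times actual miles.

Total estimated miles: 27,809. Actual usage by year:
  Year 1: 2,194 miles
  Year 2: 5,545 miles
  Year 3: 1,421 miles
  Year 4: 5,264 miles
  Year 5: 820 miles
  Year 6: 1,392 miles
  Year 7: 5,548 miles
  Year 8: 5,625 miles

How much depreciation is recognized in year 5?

$19,680

Depreciable base = $693,416 − $26,000 = $667,416.
Rate = $667,416 / 27,809 miles = $24 per mile.
Year 1: 2,194 × $24 = $52,656. Book value $640,760.
Year 2: 5,545 × $24 = $133,080. Book value $507,680.
Year 3: 1,421 × $24 = $34,104. Book value $473,576.
Year 4: 5,264 × $24 = $126,336. Book value $347,240.
Year 5: 820 × $24 = $19,680. Book value $327,560.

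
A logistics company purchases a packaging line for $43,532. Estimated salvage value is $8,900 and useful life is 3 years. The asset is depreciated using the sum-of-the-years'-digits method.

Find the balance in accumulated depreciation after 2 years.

$28,860

Depreciable base = $43,532 − $8,900 = $34,632.
Sum of the years' digits = 3+2+1 = 6.
Year 1: $34,632 × 3/6 = $17,316. Book value $26,216.
Year 2: $34,632 × 2/6 = $11,544. Book value $14,672.
Accumulated through year 2 = $43,532 − $14,672 = $28,860.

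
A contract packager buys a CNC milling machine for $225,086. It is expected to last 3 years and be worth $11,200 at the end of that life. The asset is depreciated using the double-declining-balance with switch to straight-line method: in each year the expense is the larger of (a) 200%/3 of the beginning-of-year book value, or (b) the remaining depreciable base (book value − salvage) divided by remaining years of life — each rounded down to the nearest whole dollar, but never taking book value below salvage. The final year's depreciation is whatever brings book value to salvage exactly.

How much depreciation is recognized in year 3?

Depreciable base = $225,086 − $11,200 = $213,886.
Year 1: DB = ⌊$225,086 × 200%/3⌋ = $150,057; SL = ⌊$213,886/3⌋ = $71,295 → take DB $150,057. Book value $75,029.
Year 2: DB = ⌊$75,029 × 200%/3⌋ = $50,019; SL = ⌊$63,829/2⌋ = $31,914 → take DB $50,019. Book value $25,010.
Year 3 (final): $25,010 − $11,200 = $13,810. Book value $11,200.

$13,810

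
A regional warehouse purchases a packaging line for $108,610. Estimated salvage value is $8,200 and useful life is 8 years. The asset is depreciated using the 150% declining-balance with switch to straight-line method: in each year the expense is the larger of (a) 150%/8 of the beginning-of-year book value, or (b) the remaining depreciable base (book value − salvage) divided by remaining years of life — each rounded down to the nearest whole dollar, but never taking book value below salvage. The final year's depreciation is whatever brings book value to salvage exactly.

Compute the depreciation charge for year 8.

$9,784

Depreciable base = $108,610 − $8,200 = $100,410.
Year 1: DB = ⌊$108,610 × 150%/8⌋ = $20,364; SL = ⌊$100,410/8⌋ = $12,551 → take DB $20,364. Book value $88,246.
Year 2: DB = ⌊$88,246 × 150%/8⌋ = $16,546; SL = ⌊$80,046/7⌋ = $11,435 → take DB $16,546. Book value $71,700.
Year 3: DB = ⌊$71,700 × 150%/8⌋ = $13,443; SL = ⌊$63,500/6⌋ = $10,583 → take DB $13,443. Book value $58,257.
Year 4: DB = ⌊$58,257 × 150%/8⌋ = $10,923; SL = ⌊$50,057/5⌋ = $10,011 → take DB $10,923. Book value $47,334.
Year 5: DB = ⌊$47,334 × 150%/8⌋ = $8,875; SL = ⌊$39,134/4⌋ = $9,783 → take SL $9,783. Book value $37,551.
Year 6: DB = ⌊$37,551 × 150%/8⌋ = $7,040; SL = ⌊$29,351/3⌋ = $9,783 → take SL $9,783. Book value $27,768.
Year 7: DB = ⌊$27,768 × 150%/8⌋ = $5,206; SL = ⌊$19,568/2⌋ = $9,784 → take SL $9,784. Book value $17,984.
Year 8 (final): $17,984 − $8,200 = $9,784. Book value $8,200.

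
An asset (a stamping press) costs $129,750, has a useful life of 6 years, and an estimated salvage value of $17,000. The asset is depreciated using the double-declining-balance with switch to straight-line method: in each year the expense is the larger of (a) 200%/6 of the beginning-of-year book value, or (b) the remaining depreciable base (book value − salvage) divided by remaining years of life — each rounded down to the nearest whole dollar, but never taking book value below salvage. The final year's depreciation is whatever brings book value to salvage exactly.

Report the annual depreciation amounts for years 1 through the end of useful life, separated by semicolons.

$43,250; $28,833; $19,222; $12,815; $8,543; $87

Depreciable base = $129,750 − $17,000 = $112,750.
Year 1: DB = ⌊$129,750 × 200%/6⌋ = $43,250; SL = ⌊$112,750/6⌋ = $18,791 → take DB $43,250. Book value $86,500.
Year 2: DB = ⌊$86,500 × 200%/6⌋ = $28,833; SL = ⌊$69,500/5⌋ = $13,900 → take DB $28,833. Book value $57,667.
Year 3: DB = ⌊$57,667 × 200%/6⌋ = $19,222; SL = ⌊$40,667/4⌋ = $10,166 → take DB $19,222. Book value $38,445.
Year 4: DB = ⌊$38,445 × 200%/6⌋ = $12,815; SL = ⌊$21,445/3⌋ = $7,148 → take DB $12,815. Book value $25,630.
Year 5: DB = ⌊$25,630 × 200%/6⌋ = $8,543; SL = ⌊$8,630/2⌋ = $4,315 → take DB $8,543. Book value $17,087.
Year 6 (final): $17,087 − $17,000 = $87. Book value $17,000.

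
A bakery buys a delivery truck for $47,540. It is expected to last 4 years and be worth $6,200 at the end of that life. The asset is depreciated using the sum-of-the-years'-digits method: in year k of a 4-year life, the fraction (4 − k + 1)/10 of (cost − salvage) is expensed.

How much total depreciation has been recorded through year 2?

Depreciable base = $47,540 − $6,200 = $41,340.
Sum of the years' digits = 4+3+2+1 = 10.
Year 1: $41,340 × 4/10 = $16,536. Book value $31,004.
Year 2: $41,340 × 3/10 = $12,402. Book value $18,602.
Accumulated through year 2 = $47,540 − $18,602 = $28,938.

$28,938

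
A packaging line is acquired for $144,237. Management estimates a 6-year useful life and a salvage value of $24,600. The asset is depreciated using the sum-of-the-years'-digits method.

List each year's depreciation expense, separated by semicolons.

$34,182; $28,485; $22,788; $17,091; $11,394; $5,697

Depreciable base = $144,237 − $24,600 = $119,637.
Sum of the years' digits = 6+5+4+3+2+1 = 21.
Year 1: $119,637 × 6/21 = $34,182. Book value $110,055.
Year 2: $119,637 × 5/21 = $28,485. Book value $81,570.
Year 3: $119,637 × 4/21 = $22,788. Book value $58,782.
Year 4: $119,637 × 3/21 = $17,091. Book value $41,691.
Year 5: $119,637 × 2/21 = $11,394. Book value $30,297.
Year 6: $119,637 × 1/21 = $5,697. Book value $24,600.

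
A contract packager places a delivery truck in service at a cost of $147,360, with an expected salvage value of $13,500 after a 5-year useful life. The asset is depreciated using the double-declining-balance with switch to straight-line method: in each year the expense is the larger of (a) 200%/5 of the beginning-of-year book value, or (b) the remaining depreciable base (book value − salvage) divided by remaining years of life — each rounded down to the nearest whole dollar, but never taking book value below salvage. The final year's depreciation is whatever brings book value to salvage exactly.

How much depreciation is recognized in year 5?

Depreciable base = $147,360 − $13,500 = $133,860.
Year 1: DB = ⌊$147,360 × 200%/5⌋ = $58,944; SL = ⌊$133,860/5⌋ = $26,772 → take DB $58,944. Book value $88,416.
Year 2: DB = ⌊$88,416 × 200%/5⌋ = $35,366; SL = ⌊$74,916/4⌋ = $18,729 → take DB $35,366. Book value $53,050.
Year 3: DB = ⌊$53,050 × 200%/5⌋ = $21,220; SL = ⌊$39,550/3⌋ = $13,183 → take DB $21,220. Book value $31,830.
Year 4: DB = ⌊$31,830 × 200%/5⌋ = $12,732; SL = ⌊$18,330/2⌋ = $9,165 → take DB $12,732. Book value $19,098.
Year 5 (final): $19,098 − $13,500 = $5,598. Book value $13,500.

$5,598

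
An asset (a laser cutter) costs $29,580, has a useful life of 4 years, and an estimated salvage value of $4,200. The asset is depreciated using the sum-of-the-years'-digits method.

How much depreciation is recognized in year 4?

Depreciable base = $29,580 − $4,200 = $25,380.
Sum of the years' digits = 4+3+2+1 = 10.
Year 1: $25,380 × 4/10 = $10,152. Book value $19,428.
Year 2: $25,380 × 3/10 = $7,614. Book value $11,814.
Year 3: $25,380 × 2/10 = $5,076. Book value $6,738.
Year 4: $25,380 × 1/10 = $2,538. Book value $4,200.

$2,538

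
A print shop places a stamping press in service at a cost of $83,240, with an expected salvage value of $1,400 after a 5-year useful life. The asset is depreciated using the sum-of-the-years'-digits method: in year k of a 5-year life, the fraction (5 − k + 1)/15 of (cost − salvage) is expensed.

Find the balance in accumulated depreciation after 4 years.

$76,384

Depreciable base = $83,240 − $1,400 = $81,840.
Sum of the years' digits = 5+4+3+2+1 = 15.
Year 1: $81,840 × 5/15 = $27,280. Book value $55,960.
Year 2: $81,840 × 4/15 = $21,824. Book value $34,136.
Year 3: $81,840 × 3/15 = $16,368. Book value $17,768.
Year 4: $81,840 × 2/15 = $10,912. Book value $6,856.
Accumulated through year 4 = $83,240 − $6,856 = $76,384.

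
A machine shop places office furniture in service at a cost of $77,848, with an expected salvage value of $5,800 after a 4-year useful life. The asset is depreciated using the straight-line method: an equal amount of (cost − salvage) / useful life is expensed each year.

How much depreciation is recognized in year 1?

Depreciable base = $77,848 − $5,800 = $72,048.
Annual expense = $72,048 / 4 = $18,012.

$18,012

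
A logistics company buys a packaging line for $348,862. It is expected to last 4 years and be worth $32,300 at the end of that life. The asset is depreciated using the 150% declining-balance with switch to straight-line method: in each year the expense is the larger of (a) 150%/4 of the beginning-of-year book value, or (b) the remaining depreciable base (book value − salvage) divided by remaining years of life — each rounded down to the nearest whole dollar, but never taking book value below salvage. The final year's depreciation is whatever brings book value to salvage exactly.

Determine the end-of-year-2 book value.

Depreciable base = $348,862 − $32,300 = $316,562.
Year 1: DB = ⌊$348,862 × 150%/4⌋ = $130,823; SL = ⌊$316,562/4⌋ = $79,140 → take DB $130,823. Book value $218,039.
Year 2: DB = ⌊$218,039 × 150%/4⌋ = $81,764; SL = ⌊$185,739/3⌋ = $61,913 → take DB $81,764. Book value $136,275.

$136,275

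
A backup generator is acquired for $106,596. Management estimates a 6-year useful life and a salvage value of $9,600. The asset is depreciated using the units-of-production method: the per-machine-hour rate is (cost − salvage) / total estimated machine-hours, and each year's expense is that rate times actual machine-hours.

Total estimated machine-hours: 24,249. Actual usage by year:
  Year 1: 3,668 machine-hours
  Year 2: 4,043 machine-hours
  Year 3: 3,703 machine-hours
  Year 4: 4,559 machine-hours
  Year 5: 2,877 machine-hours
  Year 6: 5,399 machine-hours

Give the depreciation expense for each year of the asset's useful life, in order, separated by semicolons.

$14,672; $16,172; $14,812; $18,236; $11,508; $21,596

Depreciable base = $106,596 − $9,600 = $96,996.
Rate = $96,996 / 24,249 machine-hours = $4 per machine-hour.
Year 1: 3,668 × $4 = $14,672. Book value $91,924.
Year 2: 4,043 × $4 = $16,172. Book value $75,752.
Year 3: 3,703 × $4 = $14,812. Book value $60,940.
Year 4: 4,559 × $4 = $18,236. Book value $42,704.
Year 5: 2,877 × $4 = $11,508. Book value $31,196.
Year 6: 5,399 × $4 = $21,596. Book value $9,600.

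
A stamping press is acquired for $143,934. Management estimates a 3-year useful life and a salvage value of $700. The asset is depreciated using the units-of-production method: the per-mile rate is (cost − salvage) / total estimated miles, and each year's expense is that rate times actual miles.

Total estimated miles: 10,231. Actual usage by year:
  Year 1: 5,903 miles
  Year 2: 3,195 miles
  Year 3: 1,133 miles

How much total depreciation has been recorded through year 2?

Depreciable base = $143,934 − $700 = $143,234.
Rate = $143,234 / 10,231 miles = $14 per mile.
Year 1: 5,903 × $14 = $82,642. Book value $61,292.
Year 2: 3,195 × $14 = $44,730. Book value $16,562.
Accumulated through year 2 = $143,934 − $16,562 = $127,372.

$127,372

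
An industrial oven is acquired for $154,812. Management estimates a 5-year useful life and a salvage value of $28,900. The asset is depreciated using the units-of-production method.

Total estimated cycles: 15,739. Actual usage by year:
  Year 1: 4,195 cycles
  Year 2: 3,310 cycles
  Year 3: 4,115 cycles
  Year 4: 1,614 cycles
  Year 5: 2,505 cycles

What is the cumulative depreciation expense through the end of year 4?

$105,872

Depreciable base = $154,812 − $28,900 = $125,912.
Rate = $125,912 / 15,739 cycles = $8 per cycle.
Year 1: 4,195 × $8 = $33,560. Book value $121,252.
Year 2: 3,310 × $8 = $26,480. Book value $94,772.
Year 3: 4,115 × $8 = $32,920. Book value $61,852.
Year 4: 1,614 × $8 = $12,912. Book value $48,940.
Accumulated through year 4 = $154,812 − $48,940 = $105,872.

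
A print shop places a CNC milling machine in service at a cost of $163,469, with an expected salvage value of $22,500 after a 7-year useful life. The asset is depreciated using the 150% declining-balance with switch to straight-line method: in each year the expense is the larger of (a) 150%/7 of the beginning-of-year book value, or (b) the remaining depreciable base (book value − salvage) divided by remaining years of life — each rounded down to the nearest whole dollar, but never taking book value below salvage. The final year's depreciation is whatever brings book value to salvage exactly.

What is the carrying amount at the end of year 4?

Depreciable base = $163,469 − $22,500 = $140,969.
Year 1: DB = ⌊$163,469 × 150%/7⌋ = $35,029; SL = ⌊$140,969/7⌋ = $20,138 → take DB $35,029. Book value $128,440.
Year 2: DB = ⌊$128,440 × 150%/7⌋ = $27,522; SL = ⌊$105,940/6⌋ = $17,656 → take DB $27,522. Book value $100,918.
Year 3: DB = ⌊$100,918 × 150%/7⌋ = $21,625; SL = ⌊$78,418/5⌋ = $15,683 → take DB $21,625. Book value $79,293.
Year 4: DB = ⌊$79,293 × 150%/7⌋ = $16,991; SL = ⌊$56,793/4⌋ = $14,198 → take DB $16,991. Book value $62,302.

$62,302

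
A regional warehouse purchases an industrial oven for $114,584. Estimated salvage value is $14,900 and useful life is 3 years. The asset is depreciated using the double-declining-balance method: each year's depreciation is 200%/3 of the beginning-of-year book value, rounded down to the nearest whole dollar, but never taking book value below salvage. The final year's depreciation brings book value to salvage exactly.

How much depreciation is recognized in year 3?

$0

Depreciable base = $114,584 − $14,900 = $99,684.
Year 1: ⌊$114,584 × 200%/3⌋ = $76,389. Book value $38,195.
Year 2: ⌊$38,195 × 200%/3⌋ = $25,463, capped at $23,295. Book value $14,900.
Year 3 (final): $14,900 − $14,900 = $0. Book value $14,900.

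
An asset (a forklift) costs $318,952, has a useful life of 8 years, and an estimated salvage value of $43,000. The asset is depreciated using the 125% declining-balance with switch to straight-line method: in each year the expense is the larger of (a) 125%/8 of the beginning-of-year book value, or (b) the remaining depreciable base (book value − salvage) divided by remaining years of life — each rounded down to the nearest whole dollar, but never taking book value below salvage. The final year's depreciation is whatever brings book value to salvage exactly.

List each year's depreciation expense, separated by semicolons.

$49,836; $42,049; $35,479; $29,935; $29,663; $29,663; $29,663; $29,664

Depreciable base = $318,952 − $43,000 = $275,952.
Year 1: DB = ⌊$318,952 × 125%/8⌋ = $49,836; SL = ⌊$275,952/8⌋ = $34,494 → take DB $49,836. Book value $269,116.
Year 2: DB = ⌊$269,116 × 125%/8⌋ = $42,049; SL = ⌊$226,116/7⌋ = $32,302 → take DB $42,049. Book value $227,067.
Year 3: DB = ⌊$227,067 × 125%/8⌋ = $35,479; SL = ⌊$184,067/6⌋ = $30,677 → take DB $35,479. Book value $191,588.
Year 4: DB = ⌊$191,588 × 125%/8⌋ = $29,935; SL = ⌊$148,588/5⌋ = $29,717 → take DB $29,935. Book value $161,653.
Year 5: DB = ⌊$161,653 × 125%/8⌋ = $25,258; SL = ⌊$118,653/4⌋ = $29,663 → take SL $29,663. Book value $131,990.
Year 6: DB = ⌊$131,990 × 125%/8⌋ = $20,623; SL = ⌊$88,990/3⌋ = $29,663 → take SL $29,663. Book value $102,327.
Year 7: DB = ⌊$102,327 × 125%/8⌋ = $15,988; SL = ⌊$59,327/2⌋ = $29,663 → take SL $29,663. Book value $72,664.
Year 8 (final): $72,664 − $43,000 = $29,664. Book value $43,000.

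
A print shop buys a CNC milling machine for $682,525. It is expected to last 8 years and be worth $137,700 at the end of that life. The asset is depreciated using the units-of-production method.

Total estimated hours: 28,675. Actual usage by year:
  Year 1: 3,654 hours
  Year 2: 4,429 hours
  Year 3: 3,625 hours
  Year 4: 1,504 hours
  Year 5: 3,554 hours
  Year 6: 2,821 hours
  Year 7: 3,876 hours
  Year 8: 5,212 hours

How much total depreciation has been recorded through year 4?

Depreciable base = $682,525 − $137,700 = $544,825.
Rate = $544,825 / 28,675 hours = $19 per hour.
Year 1: 3,654 × $19 = $69,426. Book value $613,099.
Year 2: 4,429 × $19 = $84,151. Book value $528,948.
Year 3: 3,625 × $19 = $68,875. Book value $460,073.
Year 4: 1,504 × $19 = $28,576. Book value $431,497.
Accumulated through year 4 = $682,525 − $431,497 = $251,028.

$251,028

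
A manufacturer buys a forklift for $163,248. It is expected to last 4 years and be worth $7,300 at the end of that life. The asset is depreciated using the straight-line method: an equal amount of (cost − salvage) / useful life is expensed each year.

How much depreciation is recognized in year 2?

Depreciable base = $163,248 − $7,300 = $155,948.
Annual expense = $155,948 / 4 = $38,987.

$38,987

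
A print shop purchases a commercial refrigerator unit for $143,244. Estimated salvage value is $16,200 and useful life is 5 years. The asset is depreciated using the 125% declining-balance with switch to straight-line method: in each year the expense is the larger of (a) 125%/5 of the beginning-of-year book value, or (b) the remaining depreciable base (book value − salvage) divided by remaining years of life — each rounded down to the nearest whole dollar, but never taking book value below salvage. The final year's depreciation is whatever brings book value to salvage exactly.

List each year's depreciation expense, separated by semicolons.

Depreciable base = $143,244 − $16,200 = $127,044.
Year 1: DB = ⌊$143,244 × 125%/5⌋ = $35,811; SL = ⌊$127,044/5⌋ = $25,408 → take DB $35,811. Book value $107,433.
Year 2: DB = ⌊$107,433 × 125%/5⌋ = $26,858; SL = ⌊$91,233/4⌋ = $22,808 → take DB $26,858. Book value $80,575.
Year 3: DB = ⌊$80,575 × 125%/5⌋ = $20,143; SL = ⌊$64,375/3⌋ = $21,458 → take SL $21,458. Book value $59,117.
Year 4: DB = ⌊$59,117 × 125%/5⌋ = $14,779; SL = ⌊$42,917/2⌋ = $21,458 → take SL $21,458. Book value $37,659.
Year 5 (final): $37,659 − $16,200 = $21,459. Book value $16,200.

$35,811; $26,858; $21,458; $21,458; $21,459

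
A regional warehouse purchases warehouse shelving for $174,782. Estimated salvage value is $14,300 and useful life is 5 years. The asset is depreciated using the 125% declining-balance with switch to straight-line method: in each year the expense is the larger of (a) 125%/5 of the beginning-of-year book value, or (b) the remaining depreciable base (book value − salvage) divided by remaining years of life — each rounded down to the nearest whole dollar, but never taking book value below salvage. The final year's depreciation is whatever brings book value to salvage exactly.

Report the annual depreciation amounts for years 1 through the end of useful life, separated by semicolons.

Depreciable base = $174,782 − $14,300 = $160,482.
Year 1: DB = ⌊$174,782 × 125%/5⌋ = $43,695; SL = ⌊$160,482/5⌋ = $32,096 → take DB $43,695. Book value $131,087.
Year 2: DB = ⌊$131,087 × 125%/5⌋ = $32,771; SL = ⌊$116,787/4⌋ = $29,196 → take DB $32,771. Book value $98,316.
Year 3: DB = ⌊$98,316 × 125%/5⌋ = $24,579; SL = ⌊$84,016/3⌋ = $28,005 → take SL $28,005. Book value $70,311.
Year 4: DB = ⌊$70,311 × 125%/5⌋ = $17,577; SL = ⌊$56,011/2⌋ = $28,005 → take SL $28,005. Book value $42,306.
Year 5 (final): $42,306 − $14,300 = $28,006. Book value $14,300.

$43,695; $32,771; $28,005; $28,005; $28,006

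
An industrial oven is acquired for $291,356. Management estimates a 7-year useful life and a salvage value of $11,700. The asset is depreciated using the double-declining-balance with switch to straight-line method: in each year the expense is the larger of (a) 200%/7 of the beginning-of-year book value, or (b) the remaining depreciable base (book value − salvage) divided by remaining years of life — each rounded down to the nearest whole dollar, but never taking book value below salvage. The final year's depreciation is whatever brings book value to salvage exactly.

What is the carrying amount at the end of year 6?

Depreciable base = $291,356 − $11,700 = $279,656.
Year 1: DB = ⌊$291,356 × 200%/7⌋ = $83,244; SL = ⌊$279,656/7⌋ = $39,950 → take DB $83,244. Book value $208,112.
Year 2: DB = ⌊$208,112 × 200%/7⌋ = $59,460; SL = ⌊$196,412/6⌋ = $32,735 → take DB $59,460. Book value $148,652.
Year 3: DB = ⌊$148,652 × 200%/7⌋ = $42,472; SL = ⌊$136,952/5⌋ = $27,390 → take DB $42,472. Book value $106,180.
Year 4: DB = ⌊$106,180 × 200%/7⌋ = $30,337; SL = ⌊$94,480/4⌋ = $23,620 → take DB $30,337. Book value $75,843.
Year 5: DB = ⌊$75,843 × 200%/7⌋ = $21,669; SL = ⌊$64,143/3⌋ = $21,381 → take DB $21,669. Book value $54,174.
Year 6: DB = ⌊$54,174 × 200%/7⌋ = $15,478; SL = ⌊$42,474/2⌋ = $21,237 → take SL $21,237. Book value $32,937.

$32,937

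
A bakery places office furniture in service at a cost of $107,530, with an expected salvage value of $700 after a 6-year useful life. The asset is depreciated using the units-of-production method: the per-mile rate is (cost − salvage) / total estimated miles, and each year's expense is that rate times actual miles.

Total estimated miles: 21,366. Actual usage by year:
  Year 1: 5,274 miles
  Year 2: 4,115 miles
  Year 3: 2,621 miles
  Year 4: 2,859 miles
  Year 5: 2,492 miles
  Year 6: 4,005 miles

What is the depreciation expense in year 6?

Depreciable base = $107,530 − $700 = $106,830.
Rate = $106,830 / 21,366 miles = $5 per mile.
Year 1: 5,274 × $5 = $26,370. Book value $81,160.
Year 2: 4,115 × $5 = $20,575. Book value $60,585.
Year 3: 2,621 × $5 = $13,105. Book value $47,480.
Year 4: 2,859 × $5 = $14,295. Book value $33,185.
Year 5: 2,492 × $5 = $12,460. Book value $20,725.
Year 6: 4,005 × $5 = $20,025. Book value $700.

$20,025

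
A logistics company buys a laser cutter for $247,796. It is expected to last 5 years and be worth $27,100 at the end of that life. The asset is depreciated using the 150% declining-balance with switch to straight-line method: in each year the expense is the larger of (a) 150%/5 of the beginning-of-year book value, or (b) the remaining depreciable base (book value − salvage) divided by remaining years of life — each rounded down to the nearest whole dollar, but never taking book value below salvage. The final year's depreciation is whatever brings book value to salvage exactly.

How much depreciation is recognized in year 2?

Depreciable base = $247,796 − $27,100 = $220,696.
Year 1: DB = ⌊$247,796 × 150%/5⌋ = $74,338; SL = ⌊$220,696/5⌋ = $44,139 → take DB $74,338. Book value $173,458.
Year 2: DB = ⌊$173,458 × 150%/5⌋ = $52,037; SL = ⌊$146,358/4⌋ = $36,589 → take DB $52,037. Book value $121,421.

$52,037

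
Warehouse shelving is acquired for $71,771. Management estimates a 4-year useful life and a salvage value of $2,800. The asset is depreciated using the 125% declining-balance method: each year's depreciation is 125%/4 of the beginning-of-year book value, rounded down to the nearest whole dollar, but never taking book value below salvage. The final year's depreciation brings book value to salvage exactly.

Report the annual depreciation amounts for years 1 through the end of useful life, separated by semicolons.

Depreciable base = $71,771 − $2,800 = $68,971.
Year 1: ⌊$71,771 × 125%/4⌋ = $22,428. Book value $49,343.
Year 2: ⌊$49,343 × 125%/4⌋ = $15,419. Book value $33,924.
Year 3: ⌊$33,924 × 125%/4⌋ = $10,601. Book value $23,323.
Year 4 (final): $23,323 − $2,800 = $20,523. Book value $2,800.

$22,428; $15,419; $10,601; $20,523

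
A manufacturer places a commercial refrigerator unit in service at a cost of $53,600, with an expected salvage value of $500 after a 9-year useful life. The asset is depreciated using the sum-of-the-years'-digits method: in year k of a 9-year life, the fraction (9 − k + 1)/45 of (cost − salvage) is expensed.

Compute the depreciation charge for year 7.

Depreciable base = $53,600 − $500 = $53,100.
Sum of the years' digits = 9+8+7+6+5+4+3+2+1 = 45.
Year 1: $53,100 × 9/45 = $10,620. Book value $42,980.
Year 2: $53,100 × 8/45 = $9,440. Book value $33,540.
Year 3: $53,100 × 7/45 = $8,260. Book value $25,280.
Year 4: $53,100 × 6/45 = $7,080. Book value $18,200.
Year 5: $53,100 × 5/45 = $5,900. Book value $12,300.
Year 6: $53,100 × 4/45 = $4,720. Book value $7,580.
Year 7: $53,100 × 3/45 = $3,540. Book value $4,040.

$3,540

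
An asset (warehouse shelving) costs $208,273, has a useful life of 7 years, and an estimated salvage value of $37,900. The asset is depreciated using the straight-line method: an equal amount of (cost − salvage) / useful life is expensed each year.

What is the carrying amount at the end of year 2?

$159,595

Depreciable base = $208,273 − $37,900 = $170,373.
Annual expense = $170,373 / 7 = $24,339.
End of year 1: book value $183,934.
End of year 2: book value $159,595.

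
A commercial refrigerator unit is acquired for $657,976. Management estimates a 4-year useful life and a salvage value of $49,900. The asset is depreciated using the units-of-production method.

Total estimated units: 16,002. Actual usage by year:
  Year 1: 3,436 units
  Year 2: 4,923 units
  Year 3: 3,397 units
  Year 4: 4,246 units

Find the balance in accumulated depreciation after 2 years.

Depreciable base = $657,976 − $49,900 = $608,076.
Rate = $608,076 / 16,002 units = $38 per unit.
Year 1: 3,436 × $38 = $130,568. Book value $527,408.
Year 2: 4,923 × $38 = $187,074. Book value $340,334.
Accumulated through year 2 = $657,976 − $340,334 = $317,642.

$317,642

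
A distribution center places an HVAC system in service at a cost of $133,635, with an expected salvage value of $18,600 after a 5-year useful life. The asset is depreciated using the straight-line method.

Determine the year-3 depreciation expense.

Depreciable base = $133,635 − $18,600 = $115,035.
Annual expense = $115,035 / 5 = $23,007.

$23,007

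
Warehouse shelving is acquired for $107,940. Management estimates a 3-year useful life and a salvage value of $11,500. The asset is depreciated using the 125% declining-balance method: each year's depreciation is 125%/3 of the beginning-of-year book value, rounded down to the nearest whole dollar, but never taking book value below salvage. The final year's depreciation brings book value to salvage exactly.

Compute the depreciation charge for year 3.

$25,230

Depreciable base = $107,940 − $11,500 = $96,440.
Year 1: ⌊$107,940 × 125%/3⌋ = $44,975. Book value $62,965.
Year 2: ⌊$62,965 × 125%/3⌋ = $26,235. Book value $36,730.
Year 3 (final): $36,730 − $11,500 = $25,230. Book value $11,500.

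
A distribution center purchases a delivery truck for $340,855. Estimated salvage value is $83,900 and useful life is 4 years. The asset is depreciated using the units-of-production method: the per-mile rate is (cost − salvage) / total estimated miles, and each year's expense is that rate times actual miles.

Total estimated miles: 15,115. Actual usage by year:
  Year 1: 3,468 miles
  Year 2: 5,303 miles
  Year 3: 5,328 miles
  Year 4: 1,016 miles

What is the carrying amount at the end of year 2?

Depreciable base = $340,855 − $83,900 = $256,955.
Rate = $256,955 / 15,115 miles = $17 per mile.
Year 1: 3,468 × $17 = $58,956. Book value $281,899.
Year 2: 5,303 × $17 = $90,151. Book value $191,748.

$191,748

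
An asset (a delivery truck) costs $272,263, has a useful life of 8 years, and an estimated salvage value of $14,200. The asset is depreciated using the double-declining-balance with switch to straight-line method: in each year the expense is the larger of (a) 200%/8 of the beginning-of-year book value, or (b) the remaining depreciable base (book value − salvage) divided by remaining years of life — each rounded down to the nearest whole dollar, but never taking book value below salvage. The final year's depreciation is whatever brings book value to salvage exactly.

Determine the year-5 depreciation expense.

$21,536

Depreciable base = $272,263 − $14,200 = $258,063.
Year 1: DB = ⌊$272,263 × 200%/8⌋ = $68,065; SL = ⌊$258,063/8⌋ = $32,257 → take DB $68,065. Book value $204,198.
Year 2: DB = ⌊$204,198 × 200%/8⌋ = $51,049; SL = ⌊$189,998/7⌋ = $27,142 → take DB $51,049. Book value $153,149.
Year 3: DB = ⌊$153,149 × 200%/8⌋ = $38,287; SL = ⌊$138,949/6⌋ = $23,158 → take DB $38,287. Book value $114,862.
Year 4: DB = ⌊$114,862 × 200%/8⌋ = $28,715; SL = ⌊$100,662/5⌋ = $20,132 → take DB $28,715. Book value $86,147.
Year 5: DB = ⌊$86,147 × 200%/8⌋ = $21,536; SL = ⌊$71,947/4⌋ = $17,986 → take DB $21,536. Book value $64,611.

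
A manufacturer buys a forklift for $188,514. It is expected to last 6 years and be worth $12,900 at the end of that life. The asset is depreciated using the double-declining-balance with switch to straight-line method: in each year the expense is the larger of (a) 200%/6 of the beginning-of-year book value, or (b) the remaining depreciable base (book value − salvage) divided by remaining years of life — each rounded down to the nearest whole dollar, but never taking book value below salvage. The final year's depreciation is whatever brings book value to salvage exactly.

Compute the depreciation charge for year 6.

$11,926

Depreciable base = $188,514 − $12,900 = $175,614.
Year 1: DB = ⌊$188,514 × 200%/6⌋ = $62,838; SL = ⌊$175,614/6⌋ = $29,269 → take DB $62,838. Book value $125,676.
Year 2: DB = ⌊$125,676 × 200%/6⌋ = $41,892; SL = ⌊$112,776/5⌋ = $22,555 → take DB $41,892. Book value $83,784.
Year 3: DB = ⌊$83,784 × 200%/6⌋ = $27,928; SL = ⌊$70,884/4⌋ = $17,721 → take DB $27,928. Book value $55,856.
Year 4: DB = ⌊$55,856 × 200%/6⌋ = $18,618; SL = ⌊$42,956/3⌋ = $14,318 → take DB $18,618. Book value $37,238.
Year 5: DB = ⌊$37,238 × 200%/6⌋ = $12,412; SL = ⌊$24,338/2⌋ = $12,169 → take DB $12,412. Book value $24,826.
Year 6 (final): $24,826 − $12,900 = $11,926. Book value $12,900.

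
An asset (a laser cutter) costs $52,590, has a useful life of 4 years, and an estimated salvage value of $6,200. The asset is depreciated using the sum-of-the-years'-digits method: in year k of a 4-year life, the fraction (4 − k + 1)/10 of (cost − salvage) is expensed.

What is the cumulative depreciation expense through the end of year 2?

$32,473

Depreciable base = $52,590 − $6,200 = $46,390.
Sum of the years' digits = 4+3+2+1 = 10.
Year 1: $46,390 × 4/10 = $18,556. Book value $34,034.
Year 2: $46,390 × 3/10 = $13,917. Book value $20,117.
Accumulated through year 2 = $52,590 − $20,117 = $32,473.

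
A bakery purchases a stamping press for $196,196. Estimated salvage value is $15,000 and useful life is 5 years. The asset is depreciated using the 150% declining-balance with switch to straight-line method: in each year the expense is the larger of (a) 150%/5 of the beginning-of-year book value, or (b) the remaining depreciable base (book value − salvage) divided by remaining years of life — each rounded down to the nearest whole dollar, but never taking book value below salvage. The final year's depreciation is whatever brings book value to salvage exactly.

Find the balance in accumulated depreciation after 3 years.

$128,900

Depreciable base = $196,196 − $15,000 = $181,196.
Year 1: DB = ⌊$196,196 × 150%/5⌋ = $58,858; SL = ⌊$181,196/5⌋ = $36,239 → take DB $58,858. Book value $137,338.
Year 2: DB = ⌊$137,338 × 150%/5⌋ = $41,201; SL = ⌊$122,338/4⌋ = $30,584 → take DB $41,201. Book value $96,137.
Year 3: DB = ⌊$96,137 × 150%/5⌋ = $28,841; SL = ⌊$81,137/3⌋ = $27,045 → take DB $28,841. Book value $67,296.
Accumulated through year 3 = $196,196 − $67,296 = $128,900.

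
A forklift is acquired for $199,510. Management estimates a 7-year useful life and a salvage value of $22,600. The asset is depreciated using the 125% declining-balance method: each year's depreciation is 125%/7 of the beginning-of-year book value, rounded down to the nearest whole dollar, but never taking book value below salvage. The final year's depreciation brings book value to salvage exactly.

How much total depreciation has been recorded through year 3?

$88,930

Depreciable base = $199,510 − $22,600 = $176,910.
Year 1: ⌊$199,510 × 125%/7⌋ = $35,626. Book value $163,884.
Year 2: ⌊$163,884 × 125%/7⌋ = $29,265. Book value $134,619.
Year 3: ⌊$134,619 × 125%/7⌋ = $24,039. Book value $110,580.
Accumulated through year 3 = $199,510 − $110,580 = $88,930.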